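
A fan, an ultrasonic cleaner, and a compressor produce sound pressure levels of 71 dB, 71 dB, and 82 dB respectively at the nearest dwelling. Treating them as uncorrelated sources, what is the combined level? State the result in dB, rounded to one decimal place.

82.6 dB

For uncorrelated sources the intensities add, so convert each level to linear form, sum, and take 10·log₁₀ of the total.
Σ 10^(L/10) = 10^(71/10) + 10^(71/10) + 10^(82/10) = 1.837e+08.
L_total = 10·log₁₀(1.837e+08) = 82.64 dB.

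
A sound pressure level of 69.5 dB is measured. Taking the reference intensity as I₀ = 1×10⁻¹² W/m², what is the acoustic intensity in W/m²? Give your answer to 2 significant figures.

L = 10·log₁₀(I/I₀) ⇒ I = I₀·10^(L/10) = 10⁻¹² × 10^6.95.

8.9e-06 W/m²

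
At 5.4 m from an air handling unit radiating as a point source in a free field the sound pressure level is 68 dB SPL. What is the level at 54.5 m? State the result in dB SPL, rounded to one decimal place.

For a point source, L₂ = L₁ − 20·log₁₀(r₂/r₁).
L₂ = 68 − 20·log₁₀(54.5/5.4) = 68 − 20.080 = 47.92 dB SPL.

47.9 dB SPL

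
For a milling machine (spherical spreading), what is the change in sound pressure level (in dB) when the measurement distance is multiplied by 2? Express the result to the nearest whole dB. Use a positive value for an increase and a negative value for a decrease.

-6 dB

With spherical spreading the level changes by −20·log₁₀(r₂/r₁).
ΔL = −20·log₁₀(2) = -6.02 dB.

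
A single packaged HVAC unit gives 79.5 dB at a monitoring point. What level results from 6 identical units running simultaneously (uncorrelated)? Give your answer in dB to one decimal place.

87.3 dB

N identical incoherent sources raise the level by 10·log₁₀ N.
L_total = 79.5 + 10·log₁₀(6) = 79.5 + 7.782 = 87.28 dB.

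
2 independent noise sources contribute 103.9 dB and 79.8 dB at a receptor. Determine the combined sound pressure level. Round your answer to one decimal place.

For uncorrelated sources the intensities add, so convert each level to linear form, sum, and take 10·log₁₀ of the total.
Σ 10^(L/10) = 10^(103.9/10) + 10^(79.8/10) = 2.464e+10.
L_total = 10·log₁₀(2.464e+10) = 103.92 dB.

103.9 dB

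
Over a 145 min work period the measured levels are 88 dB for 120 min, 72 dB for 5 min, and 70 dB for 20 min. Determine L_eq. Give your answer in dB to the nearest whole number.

L_eq = 10·log₁₀[(1/T)·Σ tᵢ·10^(Lᵢ/10)] with T = 145 min.
Σ tᵢ·10^(Lᵢ/10) = 120·10^(88/10) + 5·10^(72/10) + 20·10^(70/10) = 7.599e+10.
L_eq = 10·log₁₀(7.599e+10/145) = 87.19 dB.

87 dB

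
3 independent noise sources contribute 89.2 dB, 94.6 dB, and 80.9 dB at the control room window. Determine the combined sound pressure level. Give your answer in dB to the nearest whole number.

96 dB

For uncorrelated sources the intensities add, so convert each level to linear form, sum, and take 10·log₁₀ of the total.
Σ 10^(L/10) = 10^(89.2/10) + 10^(94.6/10) + 10^(80.9/10) = 3.839e+09.
L_total = 10·log₁₀(3.839e+09) = 95.84 dB.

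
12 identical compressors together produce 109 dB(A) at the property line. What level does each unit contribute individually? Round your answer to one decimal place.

98.2 dB(A)

12 equal contributions raise the level by 10·log₁₀ 12 = 10.792 dB, so each unit alone gives 109 − 10.792.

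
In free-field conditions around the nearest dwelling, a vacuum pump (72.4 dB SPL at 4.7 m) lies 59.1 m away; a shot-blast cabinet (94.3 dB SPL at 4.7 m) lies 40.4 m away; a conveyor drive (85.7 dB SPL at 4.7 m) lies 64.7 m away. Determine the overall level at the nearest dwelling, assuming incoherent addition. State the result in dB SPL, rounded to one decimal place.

75.9 dB SPL

Apply inverse-square spreading to bring every level to the receiver, then sum 10^(L/10).
vacuum pump: 72.4 − 20·log₁₀(59.1/4.7) = 72.4 − 21.99 = 50.41 dB SPL.
shot-blast cabinet: 94.3 − 20·log₁₀(40.4/4.7) = 94.3 − 18.69 = 75.61 dB SPL.
conveyor drive: 85.7 − 20·log₁₀(64.7/4.7) = 85.7 − 22.78 = 62.92 dB SPL.
Σ 10^(L/10) = 3.850e+07 → L_total = 10·log₁₀(3.850e+07) = 75.85 dB SPL.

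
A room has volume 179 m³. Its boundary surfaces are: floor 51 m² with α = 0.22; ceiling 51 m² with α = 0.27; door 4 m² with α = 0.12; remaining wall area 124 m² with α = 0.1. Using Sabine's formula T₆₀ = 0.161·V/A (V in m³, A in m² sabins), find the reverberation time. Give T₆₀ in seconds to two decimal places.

0.76 s

A = Σ Sᵢαᵢ = 51·0.22 + 51·0.27 + 4·0.12 + 124·0.1 = 37.87 m².
T₆₀ = 0.161 × 179 / 37.87 = 0.761 s.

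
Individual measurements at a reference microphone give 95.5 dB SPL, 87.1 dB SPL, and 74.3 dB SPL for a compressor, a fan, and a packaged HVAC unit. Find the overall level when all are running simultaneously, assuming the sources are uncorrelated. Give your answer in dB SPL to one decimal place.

96.1 dB SPL

Incoherent sources combine by intensity addition: L_total = 10·log₁₀(Σ 10^(L_i/10)).
Σ 10^(L/10) = 10^(95.5/10) + 10^(87.1/10) + 10^(74.3/10) = 4.088e+09.
L_total = 10·log₁₀(4.088e+09) = 96.12 dB SPL.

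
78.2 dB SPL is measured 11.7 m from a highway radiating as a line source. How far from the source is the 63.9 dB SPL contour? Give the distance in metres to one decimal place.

The 14.3 dB drop corresponds to a distance ratio of 10^(14.3/10) for a line source.
r₂ = 11.7·10^((78.2−63.9)/10) = 11.7·10^(14.3/10) = 314.91 m.

314.9 m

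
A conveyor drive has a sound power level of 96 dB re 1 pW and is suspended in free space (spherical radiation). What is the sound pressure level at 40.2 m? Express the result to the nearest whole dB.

L_p = L_w − 10·log₁₀(4π·r²) with r = 40.2 m.
4π·r² = 2.031e+04 m², 10·log₁₀ of that is 43.077 dB.
L_p = 96 − 43.077 = 52.92 dB.

53 dB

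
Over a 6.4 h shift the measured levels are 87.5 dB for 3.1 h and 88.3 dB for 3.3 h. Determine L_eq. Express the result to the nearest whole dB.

88 dB

Weight each interval's intensity by its duration and average over T = 6.4 h:
Σ tᵢ·10^(Lᵢ/10) = 3.1·10^(87.5/10) + 3.3·10^(88.3/10) = 3.974e+09.
L_eq = 10·log₁₀(3.974e+09/6.4) = 87.93 dB.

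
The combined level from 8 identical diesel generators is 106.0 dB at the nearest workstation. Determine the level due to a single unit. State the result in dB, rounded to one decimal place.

8 equal contributions raise the level by 10·log₁₀ 8 = 9.031 dB, so each unit alone gives 106.0 − 9.031.

97.0 dB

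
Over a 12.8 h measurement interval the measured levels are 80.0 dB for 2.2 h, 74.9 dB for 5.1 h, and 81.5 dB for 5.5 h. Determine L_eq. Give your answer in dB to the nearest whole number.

Weight each interval's intensity by its duration and average over T = 12.8 h:
Σ tᵢ·10^(Lᵢ/10) = 2.2·10^(80.0/10) + 5.1·10^(74.9/10) + 5.5·10^(81.5/10) = 1.155e+09.
L_eq = 10·log₁₀(1.155e+09/12.8) = 79.55 dB.

80 dB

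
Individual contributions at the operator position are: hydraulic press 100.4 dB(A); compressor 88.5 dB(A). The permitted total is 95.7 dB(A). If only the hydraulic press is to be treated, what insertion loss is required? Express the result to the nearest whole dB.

6 dB

Fixed contribution from the other source: Σ 10^(L/10) = 10^(88.5/10) = 7.079e+08 (88.50 dB(A)).
To meet 95.7 dB(A) overall, the treated hydraulic press may contribute at most 10^(95.7/10) − 7.079e+08 = 3.007e+09, i.e. 94.78 dB(A).
Required insertion loss = 100.4 − 94.78 = 5.62 dB.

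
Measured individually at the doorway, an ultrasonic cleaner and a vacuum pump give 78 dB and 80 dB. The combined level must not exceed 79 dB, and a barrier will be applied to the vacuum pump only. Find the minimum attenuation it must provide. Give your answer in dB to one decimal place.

Everything except the vacuum pump sums to 10^(78/10) = 6.310e+07 in linear terms, 78.00 dB.
The limit corresponds to 10^(79/10) = 7.943e+07; subtracting the fixed part leaves 1.634e+07 for the vacuum pump, i.e. 72.13 dB.
So the vacuum pump must be reduced from 80 to 72.13 dB: IL = 7.87 dB.

7.9 dB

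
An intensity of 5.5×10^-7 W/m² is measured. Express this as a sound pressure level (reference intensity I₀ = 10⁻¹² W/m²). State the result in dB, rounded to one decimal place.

L = 10·log₁₀(I/I₀) = 10·log₁₀(5.5×10^-7/10⁻¹²) = 10·log₁₀(5.5×10^5).
L = 10·(0.7404 + 5) = 57.40 dB.

57.4 dB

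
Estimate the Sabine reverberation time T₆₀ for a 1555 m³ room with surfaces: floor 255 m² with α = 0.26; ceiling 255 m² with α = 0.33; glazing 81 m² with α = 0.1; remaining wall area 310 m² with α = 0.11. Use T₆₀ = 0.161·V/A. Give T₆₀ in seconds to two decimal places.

1.30 s

Total absorption A = 255·0.26 + 255·0.33 + 81·0.1 + 310·0.11 = 192.65 m² sabins.
T₆₀ = 0.161·V/A = 0.161·1555/192.65 = 1.300 s.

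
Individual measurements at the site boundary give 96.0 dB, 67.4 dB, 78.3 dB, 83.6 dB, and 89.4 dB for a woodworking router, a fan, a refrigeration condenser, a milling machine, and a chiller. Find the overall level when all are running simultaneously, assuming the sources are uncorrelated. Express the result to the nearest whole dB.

97 dB

Incoherent sources combine by intensity addition: L_total = 10·log₁₀(Σ 10^(L_i/10)).
Σ 10^(L/10) = 10^(96.0/10) + 10^(67.4/10) + 10^(78.3/10) + 10^(83.6/10) + 10^(89.4/10) = 5.154e+09.
L_total = 10·log₁₀(5.154e+09) = 97.12 dB.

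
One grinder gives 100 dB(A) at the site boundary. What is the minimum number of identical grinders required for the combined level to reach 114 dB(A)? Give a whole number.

N identical sources give L₁ + 10·log₁₀ N, so require 10·log₁₀ N ≥ 114 − 100 = 14.0 dB.
N ≥ 10^(14.0/10) = 25.119, so N = 26.

26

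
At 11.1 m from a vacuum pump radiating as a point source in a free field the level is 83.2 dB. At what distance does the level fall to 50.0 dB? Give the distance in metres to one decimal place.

507.4 m

The 33.2 dB drop corresponds to a distance ratio of 10^(33.2/20) for a point source.
r₂ = 11.1·10^((83.2−50.0)/20) = 11.1·10^(33.2/20) = 507.37 m.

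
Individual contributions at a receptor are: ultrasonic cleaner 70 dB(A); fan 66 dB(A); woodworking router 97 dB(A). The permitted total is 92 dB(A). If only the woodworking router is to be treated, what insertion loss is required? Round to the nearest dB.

5 dB

Fixed contribution from the other sources: Σ 10^(L/10) = 10^(70/10) + 10^(66/10) = 1.398e+07 (71.46 dB(A)).
The limit corresponds to 10^(92/10) = 1.585e+09; subtracting the fixed part leaves 1.571e+09 for the woodworking router, i.e. 91.96 dB(A).
So the woodworking router must be reduced from 97 to 91.96 dB(A): IL = 5.04 dB.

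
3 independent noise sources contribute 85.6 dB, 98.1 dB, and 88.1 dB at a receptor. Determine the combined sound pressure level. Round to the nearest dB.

99 dB

For uncorrelated sources the intensities add, so convert each level to linear form, sum, and take 10·log₁₀ of the total.
Σ 10^(L/10) = 10^(85.6/10) + 10^(98.1/10) + 10^(88.1/10) = 7.465e+09.
L_total = 10·log₁₀(7.465e+09) = 98.73 dB.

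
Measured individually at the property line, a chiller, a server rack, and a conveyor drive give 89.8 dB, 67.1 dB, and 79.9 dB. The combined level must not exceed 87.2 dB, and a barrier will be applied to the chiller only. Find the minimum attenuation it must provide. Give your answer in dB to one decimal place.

3.5 dB

Everything except the chiller sums to 10^(67.1/10) + 10^(79.9/10) = 1.029e+08 in linear terms, 80.12 dB.
To meet 87.2 dB overall, the treated chiller may contribute at most 10^(87.2/10) − 1.029e+08 = 4.220e+08, i.e. 86.25 dB.
So the chiller must be reduced from 89.8 to 86.25 dB: IL = 3.55 dB.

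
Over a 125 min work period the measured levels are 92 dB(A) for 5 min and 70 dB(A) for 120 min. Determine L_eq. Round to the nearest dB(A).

Weight each interval's intensity by its duration and average over T = 125 min:
Σ tᵢ·10^(Lᵢ/10) = 5·10^(92/10) + 120·10^(70/10) = 9.124e+09.
L_eq = 10·log₁₀(9.124e+09/125) = 78.63 dB(A).

79 dB(A)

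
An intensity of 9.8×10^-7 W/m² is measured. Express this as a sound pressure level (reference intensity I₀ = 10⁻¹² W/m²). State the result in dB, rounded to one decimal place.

L = 10·log₁₀(I/I₀) = 10·log₁₀(9.8×10^-7/10⁻¹²) = 10·log₁₀(9.8×10^5).
L = 10·(0.9912 + 5) = 59.91 dB.

59.9 dB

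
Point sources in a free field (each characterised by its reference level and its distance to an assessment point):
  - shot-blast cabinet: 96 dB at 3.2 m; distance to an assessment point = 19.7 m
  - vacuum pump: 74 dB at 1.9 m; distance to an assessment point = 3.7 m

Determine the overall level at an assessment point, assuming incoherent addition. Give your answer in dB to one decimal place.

80.5 dB

Propagate each source to the receiver with L = L_ref − 20·log₁₀(r/r_ref), then add intensities.
shot-blast cabinet: 96 − 20·log₁₀(19.7/3.2) = 96 − 15.79 = 80.21 dB.
vacuum pump: 74 − 20·log₁₀(3.7/1.9) = 74 − 5.79 = 68.21 dB.
Σ 10^(L/10) = 1.117e+08 → L_total = 10·log₁₀(1.117e+08) = 80.48 dB.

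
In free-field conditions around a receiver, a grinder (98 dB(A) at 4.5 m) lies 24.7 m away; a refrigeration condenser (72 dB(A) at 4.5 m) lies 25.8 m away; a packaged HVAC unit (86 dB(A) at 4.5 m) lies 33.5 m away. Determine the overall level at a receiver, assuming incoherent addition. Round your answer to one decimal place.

Propagate each source to the receiver with L = L_ref − 20·log₁₀(r/r_ref), then add intensities.
grinder: 98 − 20·log₁₀(24.7/4.5) = 98 − 14.79 = 83.21 dB(A).
refrigeration condenser: 72 − 20·log₁₀(25.8/4.5) = 72 − 15.17 = 56.83 dB(A).
packaged HVAC unit: 86 − 20·log₁₀(33.5/4.5) = 86 − 17.44 = 68.56 dB(A).
Σ 10^(L/10) = 2.171e+08 → L_total = 10·log₁₀(2.171e+08) = 83.37 dB(A).

83.4 dB(A)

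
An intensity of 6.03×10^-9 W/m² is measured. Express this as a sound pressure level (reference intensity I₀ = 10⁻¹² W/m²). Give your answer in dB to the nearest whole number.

38 dB

Dividing by I₀ shifts the exponent by 12: I/I₀ = 6.03×10^3.
L = 10·(0.7803 + 3) = 37.80 dB.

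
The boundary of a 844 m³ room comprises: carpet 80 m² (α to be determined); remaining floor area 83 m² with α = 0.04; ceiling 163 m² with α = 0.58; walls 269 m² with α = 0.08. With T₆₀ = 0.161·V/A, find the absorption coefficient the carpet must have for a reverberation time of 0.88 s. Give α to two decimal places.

From T₆₀ = 0.161·V/A, the target T₆₀ = 0.88 s needs A = 0.161·844/0.88 = 154.41 m².
Absorption from the other surfaces = 83·0.04 + 163·0.58 + 269·0.08 = 119.38 m², so the carpet must supply 35.03 m² over 80 m².
α = 35.03/80 = 0.438.

0.44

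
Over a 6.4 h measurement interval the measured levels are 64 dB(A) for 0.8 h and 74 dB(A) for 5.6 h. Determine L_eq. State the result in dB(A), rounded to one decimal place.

73.5 dB(A)

The energy average is taken in the linear domain: L_eq = 10·log₁₀[(Σ tᵢ·10^(Lᵢ/10))/T], T = 6.4 h.
Σ tᵢ·10^(Lᵢ/10) = 0.8·10^(64/10) + 5.6·10^(74/10) = 1.427e+08.
L_eq = 10·log₁₀(1.427e+08/6.4) = 73.48 dB(A).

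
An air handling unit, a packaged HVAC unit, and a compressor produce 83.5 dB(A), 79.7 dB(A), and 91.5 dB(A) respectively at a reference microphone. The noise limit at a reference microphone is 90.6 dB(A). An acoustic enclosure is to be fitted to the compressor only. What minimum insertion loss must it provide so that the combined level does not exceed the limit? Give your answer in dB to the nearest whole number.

Everything except the compressor sums to 10^(83.5/10) + 10^(79.7/10) = 3.172e+08 in linear terms, 85.01 dB(A).
The limit corresponds to 10^(90.6/10) = 1.148e+09; subtracting the fixed part leaves 8.310e+08 for the compressor, i.e. 89.20 dB(A).
Required insertion loss = 91.5 − 89.20 = 2.30 dB.

2 dB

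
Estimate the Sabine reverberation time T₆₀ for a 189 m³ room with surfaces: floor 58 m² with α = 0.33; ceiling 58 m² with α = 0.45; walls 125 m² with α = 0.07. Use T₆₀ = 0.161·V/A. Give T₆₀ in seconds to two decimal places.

A = Σ Sᵢαᵢ = 58·0.33 + 58·0.45 + 125·0.07 = 53.99 m².
T₆₀ = 0.161·V/A = 0.161·189/53.99 = 0.564 s.

0.56 s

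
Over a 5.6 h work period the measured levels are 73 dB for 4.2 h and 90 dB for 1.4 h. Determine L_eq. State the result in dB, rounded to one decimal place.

Weight each interval's intensity by its duration and average over T = 5.6 h:
Σ tᵢ·10^(Lᵢ/10) = 4.2·10^(73/10) + 1.4·10^(90/10) = 1.484e+09.
L_eq = 10·log₁₀(1.484e+09/5.6) = 84.23 dB.

84.2 dB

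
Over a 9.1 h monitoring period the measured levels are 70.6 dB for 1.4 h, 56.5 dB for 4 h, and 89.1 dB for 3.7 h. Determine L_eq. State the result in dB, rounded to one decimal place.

85.2 dB

Weight each interval's intensity by its duration and average over T = 9.1 h:
Σ tᵢ·10^(Lᵢ/10) = 1.4·10^(70.6/10) + 4·10^(56.5/10) + 3.7·10^(89.1/10) = 3.025e+09.
L_eq = 10·log₁₀(3.025e+09/9.1) = 85.22 dB.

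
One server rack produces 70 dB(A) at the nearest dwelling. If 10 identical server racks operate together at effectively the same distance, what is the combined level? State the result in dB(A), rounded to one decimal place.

80.0 dB(A)

L_total = L₁ + 10·log₁₀ N for N identical incoherent sources.
L_total = 70 + 10·log₁₀(10) = 70 + 10.000 = 80.00 dB(A).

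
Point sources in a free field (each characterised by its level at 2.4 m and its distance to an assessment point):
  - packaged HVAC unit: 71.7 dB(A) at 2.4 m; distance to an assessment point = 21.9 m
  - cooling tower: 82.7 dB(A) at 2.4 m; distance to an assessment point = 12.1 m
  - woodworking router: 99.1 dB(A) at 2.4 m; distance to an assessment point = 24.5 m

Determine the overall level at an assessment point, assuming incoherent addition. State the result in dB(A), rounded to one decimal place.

Apply inverse-square spreading to bring every level to the receiver, then sum 10^(L/10).
packaged HVAC unit: 71.7 − 20·log₁₀(21.9/2.4) = 71.7 − 19.20 = 52.50 dB(A).
cooling tower: 82.7 − 20·log₁₀(12.1/2.4) = 82.7 − 14.05 = 68.65 dB(A).
woodworking router: 99.1 − 20·log₁₀(24.5/2.4) = 99.1 − 20.18 = 78.92 dB(A).
Σ 10^(L/10) = 8.550e+07 → L_total = 10·log₁₀(8.550e+07) = 79.32 dB(A).

79.3 dB(A)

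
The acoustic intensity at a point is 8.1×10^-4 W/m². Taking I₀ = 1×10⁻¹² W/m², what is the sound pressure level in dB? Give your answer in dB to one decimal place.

L = 10·log₁₀(I/I₀) = 10·log₁₀(8.1×10^-4/10⁻¹²) = 10·log₁₀(8.1×10^8).
L = 10·(0.9085 + 8) = 89.08 dB.

89.1 dB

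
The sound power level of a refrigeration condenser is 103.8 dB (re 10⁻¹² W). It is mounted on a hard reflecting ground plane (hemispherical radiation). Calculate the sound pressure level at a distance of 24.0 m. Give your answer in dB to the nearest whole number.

68 dB

The power spreads over a hemisphere of area 2π·r², so L_p = L_w − 10·log₁₀(2π·r²).
2π·r² = 3619 m², 10·log₁₀ of that is 35.586 dB.
L_p = 103.8 − 35.586 = 68.21 dB.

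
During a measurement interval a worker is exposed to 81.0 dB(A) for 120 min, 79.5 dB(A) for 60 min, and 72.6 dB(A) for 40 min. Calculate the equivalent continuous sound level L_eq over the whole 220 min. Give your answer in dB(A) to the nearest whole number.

L_eq = 10·log₁₀[(1/T)·Σ tᵢ·10^(Lᵢ/10)] with T = 220 min.
Σ tᵢ·10^(Lᵢ/10) = 120·10^(81.0/10) + 60·10^(79.5/10) + 40·10^(72.6/10) = 2.118e+10.
L_eq = 10·log₁₀(2.118e+10/220) = 79.84 dB(A).

80 dB(A)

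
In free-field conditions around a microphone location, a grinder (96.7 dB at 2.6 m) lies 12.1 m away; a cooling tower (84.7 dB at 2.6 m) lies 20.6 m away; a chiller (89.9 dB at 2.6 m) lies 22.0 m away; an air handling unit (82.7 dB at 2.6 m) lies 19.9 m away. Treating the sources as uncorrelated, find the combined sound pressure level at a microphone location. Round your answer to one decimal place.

83.8 dB

First find each source's level at the receiver (point-source: −20·log₁₀(r/r_ref)), then combine on an intensity basis.
grinder: 96.7 − 20·log₁₀(12.1/2.6) = 96.7 − 13.36 = 83.34 dB.
cooling tower: 84.7 − 20·log₁₀(20.6/2.6) = 84.7 − 17.98 = 66.72 dB.
chiller: 89.9 − 20·log₁₀(22.0/2.6) = 89.9 − 18.55 = 71.35 dB.
air handling unit: 82.7 − 20·log₁₀(19.9/2.6) = 82.7 − 17.68 = 65.02 dB.
Σ 10^(L/10) = 2.375e+08 → L_total = 10·log₁₀(2.375e+08) = 83.76 dB.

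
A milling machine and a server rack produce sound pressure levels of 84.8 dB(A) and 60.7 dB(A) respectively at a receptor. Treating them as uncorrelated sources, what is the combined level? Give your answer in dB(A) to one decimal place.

Incoherent sources combine by intensity addition: L_total = 10·log₁₀(Σ 10^(L_i/10)).
Σ 10^(L/10) = 10^(84.8/10) + 10^(60.7/10) = 3.032e+08.
L_total = 10·log₁₀(3.032e+08) = 84.82 dB(A).

84.8 dB(A)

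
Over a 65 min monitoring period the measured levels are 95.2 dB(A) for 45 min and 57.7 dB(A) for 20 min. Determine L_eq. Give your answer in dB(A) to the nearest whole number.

The energy average is taken in the linear domain: L_eq = 10·log₁₀[(Σ tᵢ·10^(Lᵢ/10))/T], T = 65 min.
Σ tᵢ·10^(Lᵢ/10) = 45·10^(95.2/10) + 20·10^(57.7/10) = 1.490e+11.
L_eq = 10·log₁₀(1.490e+11/65) = 93.60 dB(A).

94 dB(A)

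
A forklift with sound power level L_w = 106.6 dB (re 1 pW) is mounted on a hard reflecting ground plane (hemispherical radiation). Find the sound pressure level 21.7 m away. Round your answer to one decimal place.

Free-field hemispherical radiation: L_p = L_w − 10·log₁₀(2π·r²), r = 21.7 m.
2π·r² = 2959 m², 10·log₁₀ of that is 34.711 dB.
L_p = 106.6 − 34.711 = 71.89 dB.

71.9 dB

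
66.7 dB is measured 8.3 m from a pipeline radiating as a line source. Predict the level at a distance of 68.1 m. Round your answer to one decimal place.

57.6 dB

Cylindrical spreading from a line source gives a 10·log₁₀(r₂/r₁) drop.
L₂ = 66.7 − 10·log₁₀(68.1/8.3) = 66.7 − 9.141 = 57.56 dB.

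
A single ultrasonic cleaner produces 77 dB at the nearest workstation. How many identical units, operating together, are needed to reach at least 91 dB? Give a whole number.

26

The shortfall is 91 − 77 = 14.0 dB, and N units add 10·log₁₀ N, so need 10·log₁₀ N ≥ 14.0.
N ≥ 10^(14.0/10) = 25.119, so N = 26.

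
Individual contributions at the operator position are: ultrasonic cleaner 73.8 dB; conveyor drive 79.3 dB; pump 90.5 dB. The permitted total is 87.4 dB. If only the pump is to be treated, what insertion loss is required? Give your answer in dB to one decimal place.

Fixed contribution from the other sources: Σ 10^(L/10) = 10^(73.8/10) + 10^(79.3/10) = 1.091e+08 (80.38 dB).
To meet 87.4 dB overall, the treated pump may contribute at most 10^(87.4/10) − 1.091e+08 = 4.404e+08, i.e. 86.44 dB.
So the pump must be reduced from 90.5 to 86.44 dB: IL = 4.06 dB.

4.1 dB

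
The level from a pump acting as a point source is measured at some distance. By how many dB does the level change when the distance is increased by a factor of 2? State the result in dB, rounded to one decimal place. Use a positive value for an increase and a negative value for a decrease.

A point source loses 6 dB per doubling of distance; generally ΔL = −20·log₁₀(r₂/r₁).
ΔL = −20·log₁₀(2) = -6.02 dB.

-6.0 dB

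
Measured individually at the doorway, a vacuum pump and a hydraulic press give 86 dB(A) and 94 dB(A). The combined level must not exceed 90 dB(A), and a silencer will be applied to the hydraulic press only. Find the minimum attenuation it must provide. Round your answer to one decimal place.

6.2 dB

Fixed contribution from the other source: Σ 10^(L/10) = 10^(86/10) = 3.981e+08 (86.00 dB(A)).
To meet 90 dB(A) overall, the treated hydraulic press may contribute at most 10^(90/10) − 3.981e+08 = 6.019e+08, i.e. 87.80 dB(A).
So the hydraulic press must be reduced from 94 to 87.80 dB(A): IL = 6.20 dB.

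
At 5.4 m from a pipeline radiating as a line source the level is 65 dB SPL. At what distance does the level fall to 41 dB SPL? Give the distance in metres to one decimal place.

For a line source L₁ − L₂ = 10·log₁₀(r₂/r₁), so r₂ = r₁·10^((L₁−L₂)/10).
r₂ = 5.4·10^((65−41)/10) = 5.4·10^(24.0/10) = 1356.42 m.

1356.4 m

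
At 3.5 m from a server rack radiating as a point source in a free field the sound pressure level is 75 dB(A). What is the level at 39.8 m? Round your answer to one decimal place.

Spherical spreading from a point source gives a 20·log₁₀(r₂/r₁) drop.
L₂ = 75 − 20·log₁₀(39.8/3.5) = 75 − 21.116 = 53.88 dB(A).

53.9 dB(A)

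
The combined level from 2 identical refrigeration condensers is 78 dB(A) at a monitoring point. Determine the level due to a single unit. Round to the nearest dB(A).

2 equal contributions raise the level by 10·log₁₀ 2 = 3.010 dB, so each unit alone gives 78 − 3.010.

75 dB(A)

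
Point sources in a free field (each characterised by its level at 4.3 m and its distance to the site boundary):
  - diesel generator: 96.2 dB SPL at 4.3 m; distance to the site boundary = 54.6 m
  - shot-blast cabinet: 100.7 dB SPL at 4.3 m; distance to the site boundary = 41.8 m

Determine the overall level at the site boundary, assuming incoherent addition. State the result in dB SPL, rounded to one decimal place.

81.8 dB SPL

Propagate each source to the receiver with L = L_ref − 20·log₁₀(r/r_ref), then add intensities.
diesel generator: 96.2 − 20·log₁₀(54.6/4.3) = 96.2 − 22.07 = 74.13 dB SPL.
shot-blast cabinet: 100.7 − 20·log₁₀(41.8/4.3) = 100.7 − 19.75 = 80.95 dB SPL.
Σ 10^(L/10) = 1.502e+08 → L_total = 10·log₁₀(1.502e+08) = 81.77 dB SPL.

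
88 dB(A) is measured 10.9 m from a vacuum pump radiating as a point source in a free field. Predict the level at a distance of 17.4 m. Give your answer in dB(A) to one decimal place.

Spherical spreading from a point source gives a 20·log₁₀(r₂/r₁) drop.
L₂ = 88 − 20·log₁₀(17.4/10.9) = 88 − 4.062 = 83.94 dB(A).

83.9 dB(A)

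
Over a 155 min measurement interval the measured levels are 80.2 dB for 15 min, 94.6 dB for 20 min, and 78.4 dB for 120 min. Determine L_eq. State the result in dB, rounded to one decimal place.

Weight each interval's intensity by its duration and average over T = 155 min:
Σ tᵢ·10^(Lᵢ/10) = 15·10^(80.2/10) + 20·10^(94.6/10) + 120·10^(78.4/10) = 6.755e+10.
L_eq = 10·log₁₀(6.755e+10/155) = 86.39 dB.

86.4 dB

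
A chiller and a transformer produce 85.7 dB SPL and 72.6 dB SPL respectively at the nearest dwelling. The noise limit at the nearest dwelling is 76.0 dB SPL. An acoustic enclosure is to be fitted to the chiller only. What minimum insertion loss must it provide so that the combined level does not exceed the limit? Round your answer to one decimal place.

12.4 dB

The untreated sources together contribute 10^(72.6/10) = 1.820e+07, i.e. 72.60 dB SPL.
The limit corresponds to 10^(76.0/10) = 3.981e+07; subtracting the fixed part leaves 2.161e+07 for the chiller, i.e. 73.35 dB SPL.
Required insertion loss = 85.7 − 73.35 = 12.35 dB.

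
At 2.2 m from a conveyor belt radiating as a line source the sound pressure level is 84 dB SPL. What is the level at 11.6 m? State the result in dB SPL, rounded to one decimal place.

76.8 dB SPL

For a line source, L₂ = L₁ − 10·log₁₀(r₂/r₁).
L₂ = 84 − 10·log₁₀(11.6/2.2) = 84 − 7.220 = 76.78 dB SPL.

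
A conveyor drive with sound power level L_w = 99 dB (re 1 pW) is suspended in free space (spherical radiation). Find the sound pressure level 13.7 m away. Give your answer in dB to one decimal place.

The power spreads over a sphere of area 4π·r², so L_p = L_w − 10·log₁₀(4π·r²).
4π·r² = 2359 m², 10·log₁₀ of that is 33.727 dB.
L_p = 99 − 33.727 = 65.27 dB.

65.3 dB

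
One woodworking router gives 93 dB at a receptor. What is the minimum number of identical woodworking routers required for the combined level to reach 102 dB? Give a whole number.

8

Need L₁ + 10·log₁₀ N ≥ 102, i.e. log₁₀ N ≥ 0.90.
N ≥ 10^(9.0/10) = 7.943, so N = 8.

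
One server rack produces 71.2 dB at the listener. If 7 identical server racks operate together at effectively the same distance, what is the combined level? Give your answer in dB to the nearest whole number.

N identical incoherent sources raise the level by 10·log₁₀ N.
L_total = 71.2 + 10·log₁₀(7) = 71.2 + 8.451 = 79.65 dB.

80 dB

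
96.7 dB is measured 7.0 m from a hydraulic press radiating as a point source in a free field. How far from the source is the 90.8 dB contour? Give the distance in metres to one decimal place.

13.8 m

The 5.9 dB drop corresponds to a distance ratio of 10^(5.9/20) for a point source.
r₂ = 7.0·10^((96.7−90.8)/20) = 7.0·10^(5.9/20) = 13.81 m.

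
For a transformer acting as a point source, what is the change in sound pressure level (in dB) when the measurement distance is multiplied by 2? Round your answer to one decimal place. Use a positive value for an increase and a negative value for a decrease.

With spherical spreading the level changes by −20·log₁₀(r₂/r₁).
ΔL = −20·log₁₀(2) = -6.02 dB.

-6.0 dB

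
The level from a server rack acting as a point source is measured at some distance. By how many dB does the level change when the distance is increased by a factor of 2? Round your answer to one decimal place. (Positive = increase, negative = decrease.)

With spherical spreading the level changes by −20·log₁₀(r₂/r₁).
ΔL = −20·log₁₀(2) = -6.02 dB.

-6.0 dB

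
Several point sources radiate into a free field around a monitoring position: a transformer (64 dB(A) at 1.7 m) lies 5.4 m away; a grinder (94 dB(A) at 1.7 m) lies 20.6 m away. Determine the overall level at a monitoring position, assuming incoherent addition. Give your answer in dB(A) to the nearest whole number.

First find each source's level at the receiver (point-source: −20·log₁₀(r/r_ref)), then combine on an intensity basis.
transformer: 64 − 20·log₁₀(5.4/1.7) = 64 − 10.04 = 53.96 dB(A).
grinder: 94 − 20·log₁₀(20.6/1.7) = 94 − 21.67 = 72.33 dB(A).
Σ 10^(L/10) = 1.736e+07 → L_total = 10·log₁₀(1.736e+07) = 72.39 dB(A).

72 dB(A)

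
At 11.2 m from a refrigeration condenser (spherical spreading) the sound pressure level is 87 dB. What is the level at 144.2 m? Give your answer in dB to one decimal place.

64.8 dB

Spherical spreading from a point source gives a 20·log₁₀(r₂/r₁) drop.
L₂ = 87 − 20·log₁₀(144.2/11.2) = 87 − 22.195 = 64.81 dB.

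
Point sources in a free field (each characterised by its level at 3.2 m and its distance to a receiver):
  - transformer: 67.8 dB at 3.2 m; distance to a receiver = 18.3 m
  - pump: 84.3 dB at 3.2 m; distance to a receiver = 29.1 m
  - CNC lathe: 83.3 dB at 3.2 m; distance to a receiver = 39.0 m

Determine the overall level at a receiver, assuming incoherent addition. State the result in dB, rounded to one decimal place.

66.9 dB

Apply inverse-square spreading to bring every level to the receiver, then sum 10^(L/10).
transformer: 67.8 − 20·log₁₀(18.3/3.2) = 67.8 − 15.15 = 52.65 dB.
pump: 84.3 − 20·log₁₀(29.1/3.2) = 84.3 − 19.17 = 65.13 dB.
CNC lathe: 83.3 − 20·log₁₀(39.0/3.2) = 83.3 − 21.72 = 61.58 dB.
Σ 10^(L/10) = 4.878e+06 → L_total = 10·log₁₀(4.878e+06) = 66.88 dB.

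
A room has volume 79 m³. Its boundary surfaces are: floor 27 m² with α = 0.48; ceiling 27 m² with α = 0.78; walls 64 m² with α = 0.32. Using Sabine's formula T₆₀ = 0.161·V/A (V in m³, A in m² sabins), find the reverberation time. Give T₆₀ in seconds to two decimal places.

Summing Sᵢαᵢ: 27·0.48 + 27·0.78 + 64·0.32 = 54.50 m².
T₆₀ = 0.161 × 79 / 54.50 = 0.233 s.

0.23 s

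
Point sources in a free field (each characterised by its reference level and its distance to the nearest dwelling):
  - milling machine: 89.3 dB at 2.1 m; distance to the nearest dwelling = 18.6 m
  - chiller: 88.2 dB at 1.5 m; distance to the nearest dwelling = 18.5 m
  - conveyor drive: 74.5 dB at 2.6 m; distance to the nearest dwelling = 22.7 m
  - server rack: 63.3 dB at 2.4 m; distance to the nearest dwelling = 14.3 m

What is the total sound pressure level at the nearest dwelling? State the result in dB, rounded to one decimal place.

Propagate each source to the receiver with L = L_ref − 20·log₁₀(r/r_ref), then add intensities.
milling machine: 89.3 − 20·log₁₀(18.6/2.1) = 89.3 − 18.95 = 70.35 dB.
chiller: 88.2 − 20·log₁₀(18.5/1.5) = 88.2 − 21.82 = 66.38 dB.
conveyor drive: 74.5 − 20·log₁₀(22.7/2.6) = 74.5 − 18.82 = 55.68 dB.
server rack: 63.3 − 20·log₁₀(14.3/2.4) = 63.3 − 15.50 = 47.80 dB.
Σ 10^(L/10) = 1.562e+07 → L_total = 10·log₁₀(1.562e+07) = 71.94 dB.

71.9 dB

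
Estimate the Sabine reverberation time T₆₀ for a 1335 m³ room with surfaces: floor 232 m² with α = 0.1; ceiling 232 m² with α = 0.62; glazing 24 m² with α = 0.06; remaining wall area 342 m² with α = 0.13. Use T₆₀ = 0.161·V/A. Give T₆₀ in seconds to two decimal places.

1.01 s

Total absorption A = 232·0.1 + 232·0.62 + 24·0.06 + 342·0.13 = 212.94 m² sabins.
T₆₀ = 0.161 × 1335 / 212.94 = 1.009 s.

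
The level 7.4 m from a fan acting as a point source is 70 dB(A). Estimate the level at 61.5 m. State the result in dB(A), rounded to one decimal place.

Point-source attenuation: ΔL = 20·log₁₀(r₂/r₁) = 20·log₁₀(61.5/7.4) = 18.393 dB.
L₂ = 70 − 20·log₁₀(61.5/7.4) = 70 − 18.393 = 51.61 dB(A).

51.6 dB(A)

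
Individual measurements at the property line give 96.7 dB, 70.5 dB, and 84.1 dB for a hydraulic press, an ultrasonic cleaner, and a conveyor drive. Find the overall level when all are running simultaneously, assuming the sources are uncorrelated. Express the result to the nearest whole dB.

Incoherent sources combine by intensity addition: L_total = 10·log₁₀(Σ 10^(L_i/10)).
Σ 10^(L/10) = 10^(96.7/10) + 10^(70.5/10) + 10^(84.1/10) = 4.946e+09.
L_total = 10·log₁₀(4.946e+09) = 96.94 dB.

97 dB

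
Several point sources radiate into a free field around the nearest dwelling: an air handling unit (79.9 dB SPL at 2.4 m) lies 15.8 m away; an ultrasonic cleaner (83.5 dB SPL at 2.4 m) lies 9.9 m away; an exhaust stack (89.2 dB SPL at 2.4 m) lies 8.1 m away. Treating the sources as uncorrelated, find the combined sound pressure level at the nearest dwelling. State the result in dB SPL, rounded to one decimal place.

Apply inverse-square spreading to bring every level to the receiver, then sum 10^(L/10).
air handling unit: 79.9 − 20·log₁₀(15.8/2.4) = 79.9 − 16.37 = 63.53 dB SPL.
ultrasonic cleaner: 83.5 − 20·log₁₀(9.9/2.4) = 83.5 − 12.31 = 71.19 dB SPL.
exhaust stack: 89.2 − 20·log₁₀(8.1/2.4) = 89.2 − 10.57 = 78.63 dB SPL.
Σ 10^(L/10) = 8.843e+07 → L_total = 10·log₁₀(8.843e+07) = 79.47 dB SPL.

79.5 dB SPL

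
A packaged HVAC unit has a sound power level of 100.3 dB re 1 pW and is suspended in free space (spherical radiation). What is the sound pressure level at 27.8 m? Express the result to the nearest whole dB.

The power spreads over a sphere of area 4π·r², so L_p = L_w − 10·log₁₀(4π·r²).
4π·r² = 9712 m², 10·log₁₀ of that is 39.873 dB.
L_p = 100.3 − 39.873 = 60.43 dB.

60 dB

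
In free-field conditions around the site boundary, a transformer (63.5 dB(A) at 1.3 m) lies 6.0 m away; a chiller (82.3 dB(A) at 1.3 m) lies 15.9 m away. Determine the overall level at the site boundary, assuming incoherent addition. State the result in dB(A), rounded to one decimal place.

Propagate each source to the receiver with L = L_ref − 20·log₁₀(r/r_ref), then add intensities.
transformer: 63.5 − 20·log₁₀(6.0/1.3) = 63.5 − 13.28 = 50.22 dB(A).
chiller: 82.3 − 20·log₁₀(15.9/1.3) = 82.3 − 21.75 = 60.55 dB(A).
Σ 10^(L/10) = 1.240e+06 → L_total = 10·log₁₀(1.240e+06) = 60.94 dB(A).

60.9 dB(A)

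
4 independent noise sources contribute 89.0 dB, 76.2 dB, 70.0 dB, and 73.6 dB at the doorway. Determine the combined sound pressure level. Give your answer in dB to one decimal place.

89.4 dB

For uncorrelated sources the intensities add, so convert each level to linear form, sum, and take 10·log₁₀ of the total.
Σ 10^(L/10) = 10^(89.0/10) + 10^(76.2/10) + 10^(70.0/10) + 10^(73.6/10) = 8.689e+08.
L_total = 10·log₁₀(8.689e+08) = 89.39 dB.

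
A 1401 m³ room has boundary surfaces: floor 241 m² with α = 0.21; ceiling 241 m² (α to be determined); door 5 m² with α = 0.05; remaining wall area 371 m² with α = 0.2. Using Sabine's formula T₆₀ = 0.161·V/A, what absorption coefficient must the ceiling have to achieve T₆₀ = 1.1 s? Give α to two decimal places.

From T₆₀ = 0.161·V/A, the target T₆₀ = 1.1 s needs A = 0.161·1401/1.1 = 205.06 m².
Absorption from the other surfaces = 241·0.21 + 5·0.05 + 371·0.2 = 125.06 m², so the ceiling must supply 80.00 m² over 241 m².
α = 80.00/241 = 0.332.

0.33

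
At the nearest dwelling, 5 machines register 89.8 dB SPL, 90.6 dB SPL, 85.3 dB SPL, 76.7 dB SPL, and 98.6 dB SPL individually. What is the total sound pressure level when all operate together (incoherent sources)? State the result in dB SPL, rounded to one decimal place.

Incoherent sources combine by intensity addition: L_total = 10·log₁₀(Σ 10^(L_i/10)).
Σ 10^(L/10) = 10^(89.8/10) + 10^(90.6/10) + 10^(85.3/10) + 10^(76.7/10) + 10^(98.6/10) = 9.733e+09.
L_total = 10·log₁₀(9.733e+09) = 99.88 dB SPL.

99.9 dB SPL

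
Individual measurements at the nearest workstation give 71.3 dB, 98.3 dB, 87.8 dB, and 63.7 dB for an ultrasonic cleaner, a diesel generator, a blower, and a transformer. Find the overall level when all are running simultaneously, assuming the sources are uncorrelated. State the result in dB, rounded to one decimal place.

Incoherent sources combine by intensity addition: L_total = 10·log₁₀(Σ 10^(L_i/10)).
Σ 10^(L/10) = 10^(71.3/10) + 10^(98.3/10) + 10^(87.8/10) + 10^(63.7/10) = 7.379e+09.
L_total = 10·log₁₀(7.379e+09) = 98.68 dB.

98.7 dB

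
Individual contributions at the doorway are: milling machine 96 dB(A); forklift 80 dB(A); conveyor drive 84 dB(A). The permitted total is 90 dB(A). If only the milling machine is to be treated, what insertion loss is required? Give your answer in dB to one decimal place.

The untreated sources together contribute 10^(80/10) + 10^(84/10) = 3.512e+08, i.e. 85.46 dB(A).
To meet 90 dB(A) overall, the treated milling machine may contribute at most 10^(90/10) − 3.512e+08 = 6.488e+08, i.e. 88.12 dB(A).
Required insertion loss = 96 − 88.12 = 7.88 dB.

7.9 dB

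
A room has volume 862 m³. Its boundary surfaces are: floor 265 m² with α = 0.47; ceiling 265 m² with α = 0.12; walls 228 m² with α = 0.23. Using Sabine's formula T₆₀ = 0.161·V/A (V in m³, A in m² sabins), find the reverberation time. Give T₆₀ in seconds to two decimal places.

Summing Sᵢαᵢ: 265·0.47 + 265·0.12 + 228·0.23 = 208.79 m².
T₆₀ = 0.161·V/A = 0.161·862/208.79 = 0.665 s.

0.66 s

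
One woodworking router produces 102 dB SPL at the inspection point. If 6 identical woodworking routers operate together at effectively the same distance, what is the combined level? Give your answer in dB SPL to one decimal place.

109.8 dB SPL

N identical incoherent sources raise the level by 10·log₁₀ N.
L_total = 102 + 10·log₁₀(6) = 102 + 7.782 = 109.78 dB SPL.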